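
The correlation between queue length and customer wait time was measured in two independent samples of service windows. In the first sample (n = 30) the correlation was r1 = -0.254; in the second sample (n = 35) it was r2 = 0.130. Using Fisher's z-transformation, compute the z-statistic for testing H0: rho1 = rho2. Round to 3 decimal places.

-1.494

z1 = atanh(-0.254) = -0.259684,  z2 = atanh(0.130) = 0.130740
SE = √(1/(n1−3) + 1/(n2−3)) = √(1/27 + 1/32) = √(0.0370370 + 0.0312500) = √0.0682870 = 0.261318
z = (z1 − z2)/SE = (-0.259684 − 0.130740) / 0.261318 = -0.390424 / 0.261318 = -1.494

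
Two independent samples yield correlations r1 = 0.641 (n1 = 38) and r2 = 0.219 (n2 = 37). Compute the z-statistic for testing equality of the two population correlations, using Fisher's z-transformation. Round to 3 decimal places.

z1 = atanh(0.641) = 0.759869,  z2 = atanh(0.219) = 0.222605
SE = √(1/(n1−3) + 1/(n2−3)) = √(1/35 + 1/34) = √(0.0285714 + 0.0294118) = √0.0579832 = 0.240797
z = (z1 − z2)/SE = (0.759869 − 0.222605) / 0.240797 = 0.537264 / 0.240797 = 2.231

2.231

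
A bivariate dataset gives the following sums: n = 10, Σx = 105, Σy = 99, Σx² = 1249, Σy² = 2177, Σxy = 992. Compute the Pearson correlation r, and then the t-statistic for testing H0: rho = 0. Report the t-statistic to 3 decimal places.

-0.323

S_xy = nΣxy − ΣxΣy = 10·992 − 105·99 = 9920 − 10395 = -475
S_xx = nΣx² − (Σx)² = 10·1249 − 105² = 12490 − 11025 = 1465
S_yy = nΣy² − (Σy)² = 10·2177 − 99² = 21770 − 9801 = 11969
r = S_xy / √(S_xx·S_yy) = -475 / √(1465·11969) = -475 / √17534585 = -475 / 4187.4318 = -0.1134
t = r·√(n−2)/√(1−r²) = -0.1134·√8 / √(1−0.012860) = -0.320744 / 0.993549 = -0.323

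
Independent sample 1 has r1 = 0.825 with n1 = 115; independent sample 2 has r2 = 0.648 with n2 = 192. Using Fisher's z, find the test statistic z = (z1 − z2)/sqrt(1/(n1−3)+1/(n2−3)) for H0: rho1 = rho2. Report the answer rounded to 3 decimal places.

3.358

z1 = atanh(0.825) = 1.172275,  z2 = atanh(0.648) = 0.771843
SE = √(1/(n1−3) + 1/(n2−3)) = √(1/112 + 1/189) = √(0.0089286 + 0.0052910) = √0.0142196 = 0.119246
z = (z1 − z2)/SE = (1.172275 − 0.771843) / 0.119246 = 0.400432 / 0.119246 = 3.358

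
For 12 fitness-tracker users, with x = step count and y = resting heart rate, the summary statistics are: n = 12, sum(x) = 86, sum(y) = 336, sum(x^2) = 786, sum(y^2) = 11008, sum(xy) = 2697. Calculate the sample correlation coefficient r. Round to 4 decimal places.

Numerator: nΣxy − (Σx)(Σy) = 12·2697 − (86)(336) = 3468
Denominator: √[(nΣx²−(Σx)²)(nΣy²−(Σy)²)]
  nΣx²−(Σx)² = 12·786 − 7396 = 2036;  nΣy²−(Σy)² = 12·11008 − 112896 = 19200
  √(2036·19200) = √39091200 = 6252.2956
r = 3468 / 6252.2956 = 0.5547

0.5547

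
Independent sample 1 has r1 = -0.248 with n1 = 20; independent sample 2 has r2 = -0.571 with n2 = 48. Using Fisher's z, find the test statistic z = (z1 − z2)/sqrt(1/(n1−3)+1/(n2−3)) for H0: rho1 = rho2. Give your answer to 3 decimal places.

1.390

Fisher z-transforms: z1 = atanh(-0.248) = -0.253281, z2 = atanh(-0.571) = -0.649005; difference d = 0.395724
Var(d) = 1/17 + 1/45 = 0.0588235 + 0.0222222 = 0.0810457
z = d/√Var(d) = 0.395724 / √0.0810457 = 0.395724 / 0.284685 = 1.390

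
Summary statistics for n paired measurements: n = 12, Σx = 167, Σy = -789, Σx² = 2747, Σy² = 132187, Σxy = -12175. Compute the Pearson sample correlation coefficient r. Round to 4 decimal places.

-0.2050

S_xy = nΣxy − ΣxΣy = 12·(-12175) − 167·(-789) = -146100 − (-131763) = -14337
S_xx = nΣx² − (Σx)² = 12·2747 − 167² = 32964 − 27889 = 5075
S_yy = nΣy² − (Σy)² = 12·132187 − (-789)² = 1586244 − 622521 = 963723
r = S_xy / √(S_xx·S_yy) = -14337 / √(5075·963723) = -14337 / √4890894225 = -14337 / 69934.9285 = -0.2050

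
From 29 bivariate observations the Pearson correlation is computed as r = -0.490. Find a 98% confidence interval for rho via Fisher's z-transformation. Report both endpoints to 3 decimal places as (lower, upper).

(-0.758, -0.080)

z_r = atanh(-0.490) = -0.536060;  SE = 1/√(n−3) = 1/√26 = 0.196116
z-limits: -0.536060 ± 2.326·0.196116 = -0.536060 ± 0.456166 = [-0.992226, -0.079894]
ρ-limits: (tanh -0.992226, tanh -0.079894) = (-0.758, -0.080)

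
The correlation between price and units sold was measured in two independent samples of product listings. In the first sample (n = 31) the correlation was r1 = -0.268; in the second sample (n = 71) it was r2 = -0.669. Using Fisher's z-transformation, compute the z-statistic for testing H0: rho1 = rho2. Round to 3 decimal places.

2.379

Fisher z-transforms: z1 = atanh(-0.268) = -0.274708, z2 = atanh(-0.669) = -0.808931; difference d = 0.534223
Var(d) = 1/28 + 1/68 = 0.0357143 + 0.0147059 = 0.0504202
z = d/√Var(d) = 0.534223 / √0.0504202 = 0.534223 / 0.224544 = 2.379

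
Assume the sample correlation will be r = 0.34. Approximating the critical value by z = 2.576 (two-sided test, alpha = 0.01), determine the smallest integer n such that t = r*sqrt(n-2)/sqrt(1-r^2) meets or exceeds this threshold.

Need r·√(n−2)/√(1−r²) ≥ 2.576
√(n−2) ≥ 2.576·√(1−0.1156) / 0.34 = 2.576·0.940425 / 0.34 = 7.1251
n−2 ≥ 50.7671  ⇒  n ≥ 52.7671
Smallest integer n = 53

53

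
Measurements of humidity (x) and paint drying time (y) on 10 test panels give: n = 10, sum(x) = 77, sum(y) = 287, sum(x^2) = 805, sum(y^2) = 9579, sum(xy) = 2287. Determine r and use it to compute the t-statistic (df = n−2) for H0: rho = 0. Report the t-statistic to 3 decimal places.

Numerator: nΣxy − (Σx)(Σy) = 10·2287 − (77)(287) = 771
Denominator: √[(nΣx²−(Σx)²)(nΣy²−(Σy)²)]
  nΣx²−(Σx)² = 10·805 − 5929 = 2121;  nΣy²−(Σy)² = 10·9579 − 82369 = 13421
  √(2121·13421) = √28465941 = 5335.3483
r = 771 / 5335.3483 = 0.1445
t = r·√(n−2)/√(1−r²) = 0.1445·√8 / √(1−0.020880) = 0.408708 / 0.989505 = 0.413

0.413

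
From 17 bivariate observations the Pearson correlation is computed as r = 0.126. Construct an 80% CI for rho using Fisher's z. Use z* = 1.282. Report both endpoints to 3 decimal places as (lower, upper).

z_r = atanh(0.126) = 0.126673;  SE = 1/√(n−3) = 1/√14 = 0.267261
z-limits: 0.126673 ± 1.282·0.267261 = 0.126673 ± 0.342629 = [-0.215956, 0.469302]
ρ-limits: (tanh -0.215956, tanh 0.469302) = (-0.213, 0.438)

(-0.213, 0.438)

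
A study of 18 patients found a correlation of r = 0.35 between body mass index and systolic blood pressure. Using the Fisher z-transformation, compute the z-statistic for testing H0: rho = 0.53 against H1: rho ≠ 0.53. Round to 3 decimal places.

Fisher z: atanh(0.35) = 0.365444, atanh(0.53) = 0.590145
z = (z_r − z_0)·√(n−3) = (0.365444 − 0.590145)·√15 = -0.224701 · 3.872983 = -0.870

-0.870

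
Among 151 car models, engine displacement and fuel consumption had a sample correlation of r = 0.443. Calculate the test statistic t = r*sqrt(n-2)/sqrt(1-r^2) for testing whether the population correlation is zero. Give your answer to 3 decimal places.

t = r·√(n−2) / √(1−r²) with r = 0.443, n = 151
  = 0.443·√149 / √(1 − 0.196249)
  = 0.443·12.206556 / 0.896522
  = 5.407504 / 0.896522 = 6.032

6.032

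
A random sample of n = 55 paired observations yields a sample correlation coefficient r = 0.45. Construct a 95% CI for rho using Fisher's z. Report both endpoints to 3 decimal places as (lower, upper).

Fisher z: z_r = atanh(r) = ½·ln((1+0.45)/(1−0.45)) = 0.484700
SE(z) = 1/√(n−3) = 1/√52 = 0.138675
95% ⇒ z* = 1.960; margin = 1.960·0.138675 = 0.271803
CI on z-scale: (0.212897, 0.756503)
Back-transform: tanh(0.212897) = 0.209738, tanh(0.756503) = 0.639013

(0.210, 0.639)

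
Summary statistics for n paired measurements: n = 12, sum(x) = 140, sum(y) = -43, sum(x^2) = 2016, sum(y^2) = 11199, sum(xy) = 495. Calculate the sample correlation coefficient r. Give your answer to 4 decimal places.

S_xy = nΣxy − ΣxΣy = 12·495 − 140·(-43) = 5940 − (-6020) = 11960
S_xx = nΣx² − (Σx)² = 12·2016 − 140² = 24192 − 19600 = 4592
S_yy = nΣy² − (Σy)² = 12·11199 − (-43)² = 134388 − 1849 = 132539
r = S_xy / √(S_xx·S_yy) = 11960 / √(4592·132539) = 11960 / √608619088 = 11960 / 24670.2065 = 0.4848

0.4848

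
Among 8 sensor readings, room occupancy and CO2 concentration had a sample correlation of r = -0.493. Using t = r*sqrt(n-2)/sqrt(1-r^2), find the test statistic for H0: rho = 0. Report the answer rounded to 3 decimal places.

t = r·√(n−2) / √(1−r²) with r = -0.493, n = 8
  = -0.493·√6 / √(1 − 0.243049)
  = -0.493·2.449490 / 0.870029
  = -1.207599 / 0.870029 = -1.388

-1.388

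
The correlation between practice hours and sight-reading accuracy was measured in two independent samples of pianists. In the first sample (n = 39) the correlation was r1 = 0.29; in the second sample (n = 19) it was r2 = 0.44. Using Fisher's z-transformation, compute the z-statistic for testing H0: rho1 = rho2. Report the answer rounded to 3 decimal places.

Fisher z-transforms: z1 = atanh(0.29) = 0.298566, z2 = atanh(0.44) = 0.472231; difference d = -0.173665
Var(d) = 1/36 + 1/16 = 0.0277778 + 0.0625000 = 0.0902778
z = d/√Var(d) = -0.173665 / √0.0902778 = -0.173665 / 0.300463 = -0.578

-0.578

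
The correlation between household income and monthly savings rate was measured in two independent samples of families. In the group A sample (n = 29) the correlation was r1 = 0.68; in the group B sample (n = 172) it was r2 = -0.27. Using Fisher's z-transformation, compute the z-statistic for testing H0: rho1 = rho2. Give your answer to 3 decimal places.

z1 = atanh(0.68) = 0.829114,  z2 = atanh(-0.27) = -0.276864
SE = √(1/(n1−3) + 1/(n2−3)) = √(1/26 + 1/169) = √(0.0384615 + 0.0059172) = √0.0443787 = 0.210663
z = (z1 − z2)/SE = (0.829114 − (-0.276864)) / 0.210663 = 1.105978 / 0.210663 = 5.250

5.250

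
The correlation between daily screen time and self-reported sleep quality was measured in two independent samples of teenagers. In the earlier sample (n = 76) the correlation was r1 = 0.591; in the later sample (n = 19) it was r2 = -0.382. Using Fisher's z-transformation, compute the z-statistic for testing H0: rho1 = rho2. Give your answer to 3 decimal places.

z1 = atanh(0.591) = 0.679201,  z2 = atanh(-0.382) = -0.402399
SE = √(1/(n1−3) + 1/(n2−3)) = √(1/73 + 1/16) = √(0.0136986 + 0.0625000) = √0.0761986 = 0.276041
z = (z1 − z2)/SE = (0.679201 − (-0.402399)) / 0.276041 = 1.081600 / 0.276041 = 3.918

3.918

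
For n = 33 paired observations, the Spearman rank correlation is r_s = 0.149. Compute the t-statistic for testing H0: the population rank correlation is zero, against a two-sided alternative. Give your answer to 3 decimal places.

1 − r_s² = 1 − 0.022201 = 0.977799;  √(1−r_s²) = 0.988837
√(n−2) = √31 = 5.567764
t = r_s·√(n−2)/√(1−r_s²) = 0.149 · 5.567764 / 0.988837 = 0.839

0.839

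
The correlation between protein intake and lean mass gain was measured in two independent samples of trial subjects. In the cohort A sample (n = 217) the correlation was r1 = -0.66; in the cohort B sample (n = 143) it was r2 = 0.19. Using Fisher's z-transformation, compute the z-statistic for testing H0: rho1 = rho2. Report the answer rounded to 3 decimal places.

-9.063

z1 = atanh(-0.66) = -0.792814,  z2 = atanh(0.19) = 0.192337
SE = √(1/(n1−3) + 1/(n2−3)) = √(1/214 + 1/140) = √(0.0046729 + 0.0071429) = √0.0118158 = 0.108701
z = (z1 − z2)/SE = (-0.792814 − 0.192337) / 0.108701 = -0.985151 / 0.108701 = -9.063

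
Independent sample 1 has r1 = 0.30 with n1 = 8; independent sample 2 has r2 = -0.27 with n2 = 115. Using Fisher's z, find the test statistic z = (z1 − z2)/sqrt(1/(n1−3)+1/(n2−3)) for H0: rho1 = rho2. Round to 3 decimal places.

Fisher z-transforms: z1 = atanh(0.30) = 0.309520, z2 = atanh(-0.27) = -0.276864; difference d = 0.586384
Var(d) = 1/5 + 1/112 = 0.2000000 + 0.0089286 = 0.2089286
z = d/√Var(d) = 0.586384 / √0.2089286 = 0.586384 / 0.457087 = 1.283

1.283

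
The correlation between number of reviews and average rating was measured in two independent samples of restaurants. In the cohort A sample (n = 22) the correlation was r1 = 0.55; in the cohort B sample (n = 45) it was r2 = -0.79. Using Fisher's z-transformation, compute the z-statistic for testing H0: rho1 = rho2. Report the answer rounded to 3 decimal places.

Fisher z-transforms: z1 = atanh(0.55) = 0.618381, z2 = atanh(-0.79) = -1.071432; difference d = 1.689813
Var(d) = 1/19 + 1/42 = 0.0526316 + 0.0238095 = 0.0764411
z = d/√Var(d) = 1.689813 / √0.0764411 = 1.689813 / 0.276480 = 6.112

6.112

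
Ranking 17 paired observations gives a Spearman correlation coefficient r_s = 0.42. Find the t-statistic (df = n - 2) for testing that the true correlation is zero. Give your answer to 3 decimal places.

t = r_s·√(n−2) / √(1−r_s²) with r_s = 0.42, n = 17
  = 0.42·√15 / √(1 − 0.1764)
  = 0.42·3.872983 / 0.907524
  = 1.626653 / 0.907524 = 1.792

1.792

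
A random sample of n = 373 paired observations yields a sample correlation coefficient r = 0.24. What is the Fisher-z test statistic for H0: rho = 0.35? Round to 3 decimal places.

-2.321

z_r = atanh(0.24) = 0.244774,  z_0 = atanh(0.35) = 0.365444
SE = 1/√(n−3) = 1/√370 = 0.051988
z = (z_r − z_0)/SE = (0.244774 − 0.365444) / 0.051988 = -0.120670 / 0.051988 = -2.321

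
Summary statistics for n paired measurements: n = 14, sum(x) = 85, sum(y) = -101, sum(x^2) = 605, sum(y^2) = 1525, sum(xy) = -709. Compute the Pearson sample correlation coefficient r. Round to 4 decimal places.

S_xy = nΣxy − ΣxΣy = 14·(-709) − 85·(-101) = -9926 − (-8585) = -1341
S_xx = nΣx² − (Σx)² = 14·605 − 85² = 8470 − 7225 = 1245
S_yy = nΣy² − (Σy)² = 14·1525 − (-101)² = 21350 − 10201 = 11149
r = S_xy / √(S_xx·S_yy) = -1341 / √(1245·11149) = -1341 / √13880505 = -1341 / 3725.6550 = -0.3599

-0.3599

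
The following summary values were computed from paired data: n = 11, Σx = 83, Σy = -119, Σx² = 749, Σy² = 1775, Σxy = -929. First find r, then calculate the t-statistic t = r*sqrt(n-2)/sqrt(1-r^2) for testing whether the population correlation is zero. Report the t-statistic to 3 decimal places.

Numerator: nΣxy − (Σx)(Σy) = 11·(-929) − (83)(-119) = -342
Denominator: √[(nΣx²−(Σx)²)(nΣy²−(Σy)²)]
  nΣx²−(Σx)² = 11·749 − 6889 = 1350;  nΣy²−(Σy)² = 11·1775 − 14161 = 5364
  √(1350·5364) = √7241400 = 2690.9849
r = -342 / 2690.9849 = -0.1271
t = r·√(n−2)/√(1−r²) = -0.1271·√9 / √(1−0.016154) = -0.381300 / 0.991890 = -0.384

-0.384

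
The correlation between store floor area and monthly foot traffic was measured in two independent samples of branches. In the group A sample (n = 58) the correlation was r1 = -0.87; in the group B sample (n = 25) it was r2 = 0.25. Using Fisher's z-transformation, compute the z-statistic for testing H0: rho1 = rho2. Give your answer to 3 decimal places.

-6.297

Fisher z-transforms: z1 = atanh(-0.87) = -1.333080, z2 = atanh(0.25) = 0.255413; difference d = -1.588493
Var(d) = 1/55 + 1/22 = 0.0181818 + 0.0454545 = 0.0636363
z = d/√Var(d) = -1.588493 / √0.0636363 = -1.588493 / 0.252262 = -6.297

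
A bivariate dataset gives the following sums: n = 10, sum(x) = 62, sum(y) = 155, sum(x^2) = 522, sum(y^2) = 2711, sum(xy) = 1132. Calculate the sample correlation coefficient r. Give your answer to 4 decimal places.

S_xy = nΣxy − ΣxΣy = 10·1132 − 62·155 = 11320 − 9610 = 1710
S_xx = nΣx² − (Σx)² = 10·522 − 62² = 5220 − 3844 = 1376
S_yy = nΣy² − (Σy)² = 10·2711 − 155² = 27110 − 24025 = 3085
r = S_xy / √(S_xx·S_yy) = 1710 / √(1376·3085) = 1710 / √4244960 = 1710 / 2060.3301 = 0.8300

0.8300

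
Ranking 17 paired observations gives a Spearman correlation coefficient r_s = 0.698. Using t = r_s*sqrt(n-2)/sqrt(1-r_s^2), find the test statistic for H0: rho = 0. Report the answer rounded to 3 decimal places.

3.775

1 − r_s² = 1 − 0.487204 = 0.512796;  √(1−r_s²) = 0.716098
√(n−2) = √15 = 3.872983
t = r_s·√(n−2)/√(1−r_s²) = 0.698 · 3.872983 / 0.716098 = 3.775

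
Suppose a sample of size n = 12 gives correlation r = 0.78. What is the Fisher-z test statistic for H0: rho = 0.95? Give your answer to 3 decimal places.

-2.359

z_r = atanh(0.78) = 1.045371,  z_0 = atanh(0.95) = 1.831781
SE = 1/√(n−3) = 1/√9 = 0.333333
z = (z_r − z_0)/SE = (1.045371 − 1.831781) / 0.333333 = -0.786410 / 0.333333 = -2.359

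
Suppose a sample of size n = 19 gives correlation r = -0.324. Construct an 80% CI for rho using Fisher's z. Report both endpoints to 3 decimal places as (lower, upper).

(-0.576, -0.016)

Fisher z: z_r = atanh(r) = ½·ln((1+(-0.324))/(1−(-0.324))) = -0.336110
SE(z) = 1/√(n−3) = 1/√16 = 0.250000
80% ⇒ z* = 1.282; margin = 1.282·0.250000 = 0.320500
CI on z-scale: (-0.656610, -0.015610)
Back-transform: tanh(-0.656610) = -0.576103, tanh(-0.015610) = -0.015609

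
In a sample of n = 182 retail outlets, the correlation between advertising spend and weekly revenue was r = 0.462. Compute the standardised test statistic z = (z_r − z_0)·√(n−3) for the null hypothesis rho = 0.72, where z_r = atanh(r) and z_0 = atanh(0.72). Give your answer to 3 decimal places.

-5.456

Fisher z: atanh(0.462) = 0.499851, atanh(0.72) = 0.907645
z = (z_r − z_0)·√(n−3) = (0.499851 − 0.907645)·√179 = -0.407794 · 13.379088 = -5.456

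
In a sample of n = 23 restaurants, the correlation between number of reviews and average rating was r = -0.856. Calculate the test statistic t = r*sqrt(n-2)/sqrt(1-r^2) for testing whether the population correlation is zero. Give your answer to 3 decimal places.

1 − r² = 1 − 0.732736 = 0.267264;  √(1−r²) = 0.516976
√(n−2) = √21 = 4.582576
t = r·√(n−2)/√(1−r²) = -0.856 · 4.582576 / 0.516976 = -7.588

-7.588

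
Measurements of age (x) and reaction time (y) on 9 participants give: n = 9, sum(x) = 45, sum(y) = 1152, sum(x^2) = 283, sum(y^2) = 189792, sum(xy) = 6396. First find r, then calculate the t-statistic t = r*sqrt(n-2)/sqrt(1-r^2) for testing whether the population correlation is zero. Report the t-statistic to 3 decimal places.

S_xy = nΣxy − ΣxΣy = 9·6396 − 45·1152 = 57564 − 51840 = 5724
S_xx = nΣx² − (Σx)² = 9·283 − 45² = 2547 − 2025 = 522
S_yy = nΣy² − (Σy)² = 9·189792 − 1152² = 1708128 − 1327104 = 381024
r = S_xy / √(S_xx·S_yy) = 5724 / √(522·381024) = 5724 / √198894528 = 5724 / 14102.9971 = 0.4059
t = r·√(n−2)/√(1−r²) = 0.4059·√7 / √(1−0.164755) = 1.073910 / 0.913917 = 1.175

1.175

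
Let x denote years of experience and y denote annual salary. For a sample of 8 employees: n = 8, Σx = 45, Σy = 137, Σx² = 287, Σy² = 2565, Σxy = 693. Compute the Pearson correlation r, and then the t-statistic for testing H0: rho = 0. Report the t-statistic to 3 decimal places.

-5.102

S_xy = nΣxy − ΣxΣy = 8·693 − 45·137 = 5544 − 6165 = -621
S_xx = nΣx² − (Σx)² = 8·287 − 45² = 2296 − 2025 = 271
S_yy = nΣy² − (Σy)² = 8·2565 − 137² = 20520 − 18769 = 1751
r = S_xy / √(S_xx·S_yy) = -621 / √(271·1751) = -621 / √474521 = -621 / 688.8548 = -0.9015
t = r·√(n−2)/√(1−r²) = -0.9015·√6 / √(1−0.812702) = -2.208215 / 0.432779 = -5.102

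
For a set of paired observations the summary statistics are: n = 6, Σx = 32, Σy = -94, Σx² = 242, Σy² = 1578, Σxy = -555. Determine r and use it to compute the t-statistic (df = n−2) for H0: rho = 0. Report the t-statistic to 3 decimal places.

-1.577

Numerator: nΣxy − (Σx)(Σy) = 6·(-555) − (32)(-94) = -322
Denominator: √[(nΣx²−(Σx)²)(nΣy²−(Σy)²)]
  nΣx²−(Σx)² = 6·242 − 1024 = 428;  nΣy²−(Σy)² = 6·1578 − 8836 = 632
  √(428·632) = √270496 = 520.0923
r = -322 / 520.0923 = -0.6191
t = r·√(n−2)/√(1−r²) = -0.6191·√4 / √(1−0.383285) = -1.238200 / 0.785312 = -1.577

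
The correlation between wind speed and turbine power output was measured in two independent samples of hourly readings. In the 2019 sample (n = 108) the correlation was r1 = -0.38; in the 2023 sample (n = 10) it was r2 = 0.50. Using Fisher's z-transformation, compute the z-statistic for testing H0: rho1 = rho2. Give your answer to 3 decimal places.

-2.432

z1 = atanh(-0.38) = -0.400060,  z2 = atanh(0.50) = 0.549306
SE = √(1/(n1−3) + 1/(n2−3)) = √(1/105 + 1/7) = √(0.0095238 + 0.1428571) = √0.1523809 = 0.390360
z = (z1 − z2)/SE = (-0.400060 − 0.549306) / 0.390360 = -0.949366 / 0.390360 = -2.432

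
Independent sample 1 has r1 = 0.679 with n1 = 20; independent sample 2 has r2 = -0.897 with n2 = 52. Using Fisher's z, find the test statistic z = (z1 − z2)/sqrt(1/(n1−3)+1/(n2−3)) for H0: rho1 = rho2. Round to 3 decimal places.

8.114

z1 = atanh(0.679) = 0.827256,  z2 = atanh(-0.897) = -1.456650
SE = √(1/(n1−3) + 1/(n2−3)) = √(1/17 + 1/49) = √(0.0588235 + 0.0204082) = √0.0792317 = 0.281481
z = (z1 − z2)/SE = (0.827256 − (-1.456650)) / 0.281481 = 2.283906 / 0.281481 = 8.114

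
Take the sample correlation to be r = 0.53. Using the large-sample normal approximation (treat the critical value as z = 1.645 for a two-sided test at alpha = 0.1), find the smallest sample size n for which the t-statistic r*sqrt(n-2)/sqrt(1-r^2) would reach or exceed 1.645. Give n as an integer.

r√(n−2)/√(1−r²) ≥ 1.645  ⇔  n−2 ≥ (1.645)²·(1−r²)/r²
(1−r²)/r² = (1−0.2809)/0.2809 = 2.5600
n ≥ 2 + 2.706025·2.5600 = 2 + 6.9274 = 8.9274
⌈8.9274⌉ = 9

9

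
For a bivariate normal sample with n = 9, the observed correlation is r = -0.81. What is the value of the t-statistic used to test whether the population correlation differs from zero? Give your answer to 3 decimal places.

1 − r² = 1 − 0.6561 = 0.3439;  √(1−r²) = 0.586430
√(n−2) = √7 = 2.645751
t = r·√(n−2)/√(1−r²) = -0.81 · 2.645751 / 0.586430 = -3.654

-3.654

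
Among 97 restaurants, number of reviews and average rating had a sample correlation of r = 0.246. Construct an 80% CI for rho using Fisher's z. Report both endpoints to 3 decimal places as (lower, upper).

z_r = atanh(0.246) = 0.251151;  SE = 1/√(n−3) = 1/√94 = 0.103142
z-limits: 0.251151 ± 1.282·0.103142 = 0.251151 ± 0.132228 = [0.118923, 0.383379]
ρ-limits: (tanh 0.118923, tanh 0.383379) = (0.118, 0.366)

(0.118, 0.366)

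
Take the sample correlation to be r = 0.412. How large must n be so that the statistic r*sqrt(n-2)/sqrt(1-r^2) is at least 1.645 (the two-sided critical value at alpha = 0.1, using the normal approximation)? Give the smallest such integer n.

Need r·√(n−2)/√(1−r²) ≥ 1.645
√(n−2) ≥ 1.645·√(1−0.169744) / 0.412 = 1.645·0.911184 / 0.412 = 3.6381
n−2 ≥ 13.2358  ⇒  n ≥ 15.2358
Smallest integer n = 16

16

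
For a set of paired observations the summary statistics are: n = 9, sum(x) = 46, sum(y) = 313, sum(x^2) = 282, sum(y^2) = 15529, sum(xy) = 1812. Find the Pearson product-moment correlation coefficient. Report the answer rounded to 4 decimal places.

0.4548

Numerator: nΣxy − (Σx)(Σy) = 9·1812 − (46)(313) = 1910
Denominator: √[(nΣx²−(Σx)²)(nΣy²−(Σy)²)]
  nΣx²−(Σx)² = 9·282 − 2116 = 422;  nΣy²−(Σy)² = 9·15529 − 97969 = 41792
  √(422·41792) = √17636224 = 4199.5505
r = 1910 / 4199.5505 = 0.4548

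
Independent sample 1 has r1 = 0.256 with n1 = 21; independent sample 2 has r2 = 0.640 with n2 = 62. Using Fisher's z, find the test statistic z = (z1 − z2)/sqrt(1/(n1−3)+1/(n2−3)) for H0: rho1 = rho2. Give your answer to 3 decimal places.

z1 = atanh(0.256) = 0.261823,  z2 = atanh(0.640) = 0.758174
SE = √(1/(n1−3) + 1/(n2−3)) = √(1/18 + 1/59) = √(0.0555556 + 0.0169492) = √0.0725048 = 0.269267
z = (z1 − z2)/SE = (0.261823 − 0.758174) / 0.269267 = -0.496351 / 0.269267 = -1.843

-1.843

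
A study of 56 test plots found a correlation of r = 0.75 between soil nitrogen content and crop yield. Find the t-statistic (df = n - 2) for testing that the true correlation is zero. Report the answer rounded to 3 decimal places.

t = r·√(n−2) / √(1−r²) with r = 0.75, n = 56
  = 0.75·√54 / √(1 − 0.5625)
  = 0.75·7.348469 / 0.661438
  = 5.511352 / 0.661438 = 8.332

8.332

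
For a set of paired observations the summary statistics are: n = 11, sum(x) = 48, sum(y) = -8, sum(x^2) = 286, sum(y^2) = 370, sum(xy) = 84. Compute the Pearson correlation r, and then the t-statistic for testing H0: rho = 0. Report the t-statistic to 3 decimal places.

S_xy = nΣxy − ΣxΣy = 11·84 − 48·(-8) = 924 − (-384) = 1308
S_xx = nΣx² − (Σx)² = 11·286 − 48² = 3146 − 2304 = 842
S_yy = nΣy² − (Σy)² = 11·370 − (-8)² = 4070 − 64 = 4006
r = S_xy / √(S_xx·S_yy) = 1308 / √(842·4006) = 1308 / √3373052 = 1308 / 1836.5871 = 0.7122
t = r·√(n−2)/√(1−r²) = 0.7122·√9 / √(1−0.507229) = 2.136600 / 0.701976 = 3.044

3.044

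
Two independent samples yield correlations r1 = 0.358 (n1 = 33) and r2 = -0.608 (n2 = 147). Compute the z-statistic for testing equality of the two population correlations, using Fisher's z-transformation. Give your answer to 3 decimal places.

5.383

z1 = atanh(0.358) = 0.374590,  z2 = atanh(-0.608) = -0.705742
SE = √(1/(n1−3) + 1/(n2−3)) = √(1/30 + 1/144) = √(0.0333333 + 0.0069444) = √0.0402777 = 0.200693
z = (z1 − z2)/SE = (0.374590 − (-0.705742)) / 0.200693 = 1.080332 / 0.200693 = 5.383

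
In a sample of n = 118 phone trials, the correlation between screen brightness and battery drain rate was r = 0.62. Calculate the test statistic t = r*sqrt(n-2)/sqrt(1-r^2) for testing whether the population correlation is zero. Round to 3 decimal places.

8.511

1 − r² = 1 − 0.3844 = 0.6156;  √(1−r²) = 0.784602
√(n−2) = √116 = 10.770330
t = r·√(n−2)/√(1−r²) = 0.62 · 10.770330 / 0.784602 = 8.511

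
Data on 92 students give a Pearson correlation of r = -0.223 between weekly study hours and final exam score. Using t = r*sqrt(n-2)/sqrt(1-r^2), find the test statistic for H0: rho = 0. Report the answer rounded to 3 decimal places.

1 − r² = 1 − 0.049729 = 0.950271;  √(1−r²) = 0.974818
√(n−2) = √90 = 9.486833
t = r·√(n−2)/√(1−r²) = -0.223 · 9.486833 / 0.974818 = -2.170

-2.170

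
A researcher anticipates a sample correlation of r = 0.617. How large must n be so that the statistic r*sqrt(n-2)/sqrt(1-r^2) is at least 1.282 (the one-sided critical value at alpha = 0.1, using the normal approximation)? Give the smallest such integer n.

r√(n−2)/√(1−r²) ≥ 1.282  ⇔  n−2 ≥ (1.282)²·(1−r²)/r²
(1−r²)/r² = (1−0.380689)/0.380689 = 1.6268
n ≥ 2 + 1.643524·1.6268 = 2 + 2.6737 = 4.6737
⌈4.6737⌉ = 5

5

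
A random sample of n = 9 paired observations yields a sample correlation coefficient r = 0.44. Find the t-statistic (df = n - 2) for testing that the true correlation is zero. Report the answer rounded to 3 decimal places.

1 − r² = 1 − 0.1936 = 0.8064;  √(1−r²) = 0.897998
√(n−2) = √7 = 2.645751
t = r·√(n−2)/√(1−r²) = 0.44 · 2.645751 / 0.897998 = 1.296

1.296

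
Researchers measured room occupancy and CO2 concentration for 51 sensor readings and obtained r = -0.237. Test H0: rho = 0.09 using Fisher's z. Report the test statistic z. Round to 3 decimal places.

-2.299

z_r = atanh(-0.237) = -0.241593,  z_0 = atanh(0.09) = 0.090244
SE = 1/√(n−3) = 1/√48 = 0.144338
z = (z_r − z_0)/SE = (-0.241593 − 0.090244) / 0.144338 = -0.331837 / 0.144338 = -2.299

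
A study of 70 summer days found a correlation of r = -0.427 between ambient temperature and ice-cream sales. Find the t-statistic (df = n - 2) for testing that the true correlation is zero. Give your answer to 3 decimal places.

1 − r² = 1 − 0.182329 = 0.817671;  √(1−r²) = 0.904252
√(n−2) = √68 = 8.246211
t = r·√(n−2)/√(1−r²) = -0.427 · 8.246211 / 0.904252 = -3.894

-3.894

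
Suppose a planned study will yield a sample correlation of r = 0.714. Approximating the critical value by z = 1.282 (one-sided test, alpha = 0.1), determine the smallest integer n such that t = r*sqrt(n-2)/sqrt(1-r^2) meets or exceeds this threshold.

Need r·√(n−2)/√(1−r²) ≥ 1.282
√(n−2) ≥ 1.282·√(1−0.509796) / 0.714 = 1.282·0.700146 / 0.714 = 1.2571
n−2 ≥ 1.5803  ⇒  n ≥ 3.5803
Smallest integer n = 4

4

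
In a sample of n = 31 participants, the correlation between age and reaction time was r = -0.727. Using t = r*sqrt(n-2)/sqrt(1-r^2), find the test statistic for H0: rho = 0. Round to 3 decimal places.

-5.702

t = r·√(n−2) / √(1−r²) with r = -0.727, n = 31
  = -0.727·√29 / √(1 − 0.528529)
  = -0.727·5.385165 / 0.686637
  = -3.915015 / 0.686637 = -5.702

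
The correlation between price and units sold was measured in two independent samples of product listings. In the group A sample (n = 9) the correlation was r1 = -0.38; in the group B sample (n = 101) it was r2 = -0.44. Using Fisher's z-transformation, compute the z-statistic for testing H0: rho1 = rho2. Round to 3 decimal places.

0.172

z1 = atanh(-0.38) = -0.400060,  z2 = atanh(-0.44) = -0.472231
SE = √(1/(n1−3) + 1/(n2−3)) = √(1/6 + 1/98) = √(0.1666667 + 0.0102041) = √0.1768708 = 0.420560
z = (z1 − z2)/SE = (-0.400060 − (-0.472231)) / 0.420560 = 0.072171 / 0.420560 = 0.172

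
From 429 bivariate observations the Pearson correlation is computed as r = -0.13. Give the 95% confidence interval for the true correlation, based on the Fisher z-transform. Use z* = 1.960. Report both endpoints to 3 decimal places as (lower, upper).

(-0.222, -0.036)

z_r = atanh(-0.13) = -0.130740;  SE = 1/√(n−3) = 1/√426 = 0.048450
z-limits: -0.130740 ± 1.960·0.048450 = -0.130740 ± 0.094962 = [-0.225702, -0.035778]
ρ-limits: (tanh -0.225702, tanh -0.035778) = (-0.222, -0.036)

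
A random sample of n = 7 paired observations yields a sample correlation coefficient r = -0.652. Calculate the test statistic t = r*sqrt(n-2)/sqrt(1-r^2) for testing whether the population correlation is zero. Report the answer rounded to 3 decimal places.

1 − r² = 1 − 0.425104 = 0.574896;  √(1−r²) = 0.758219
√(n−2) = √5 = 2.236068
t = r·√(n−2)/√(1−r²) = -0.652 · 2.236068 / 0.758219 = -1.923

-1.923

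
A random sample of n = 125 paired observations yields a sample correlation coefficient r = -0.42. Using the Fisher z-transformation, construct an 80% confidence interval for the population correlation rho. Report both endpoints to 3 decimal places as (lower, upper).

z_r = atanh(-0.42) = -0.447692;  SE = 1/√(n−3) = 1/√122 = 0.090536
z-limits: -0.447692 ± 1.282·0.090536 = -0.447692 ± 0.116067 = [-0.563759, -0.331625]
ρ-limits: (tanh -0.563759, tanh -0.331625) = (-0.511, -0.320)

(-0.511, -0.320)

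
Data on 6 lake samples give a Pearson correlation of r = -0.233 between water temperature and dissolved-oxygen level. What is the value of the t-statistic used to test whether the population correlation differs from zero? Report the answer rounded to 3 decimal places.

-0.479

t = r·√(n−2) / √(1−r²) with r = -0.233, n = 6
  = -0.233·√4 / √(1 − 0.054289)
  = -0.233·2.000000 / 0.972477
  = -0.466000 / 0.972477 = -0.479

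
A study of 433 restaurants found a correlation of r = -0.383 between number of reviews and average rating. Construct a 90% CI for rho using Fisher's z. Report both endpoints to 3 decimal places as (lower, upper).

(-0.449, -0.313)

z_r = atanh(-0.383) = -0.403571;  SE = 1/√(n−3) = 1/√430 = 0.048224
z-limits: -0.403571 ± 1.645·0.048224 = -0.403571 ± 0.079328 = [-0.482899, -0.324243]
ρ-limits: (tanh -0.482899, tanh -0.324243) = (-0.449, -0.313)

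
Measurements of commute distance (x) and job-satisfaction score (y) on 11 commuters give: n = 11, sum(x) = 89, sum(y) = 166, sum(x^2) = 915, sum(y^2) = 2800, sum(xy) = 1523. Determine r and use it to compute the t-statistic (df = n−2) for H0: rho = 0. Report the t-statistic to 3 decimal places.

S_xy = nΣxy − ΣxΣy = 11·1523 − 89·166 = 16753 − 14774 = 1979
S_xx = nΣx² − (Σx)² = 11·915 − 89² = 10065 − 7921 = 2144
S_yy = nΣy² − (Σy)² = 11·2800 − 166² = 30800 − 27556 = 3244
r = S_xy / √(S_xx·S_yy) = 1979 / √(2144·3244) = 1979 / √6955136 = 1979 / 2637.2592 = 0.7504
t = r·√(n−2)/√(1−r²) = 0.7504·√9 / √(1−0.563100) = 2.251200 / 0.660984 = 3.406

3.406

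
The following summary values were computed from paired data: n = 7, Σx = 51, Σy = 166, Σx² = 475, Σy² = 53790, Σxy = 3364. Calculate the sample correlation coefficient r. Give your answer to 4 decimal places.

0.9488

Numerator: nΣxy − (Σx)(Σy) = 7·3364 − (51)(166) = 15082
Denominator: √[(nΣx²−(Σx)²)(nΣy²−(Σy)²)]
  nΣx²−(Σx)² = 7·475 − 2601 = 724;  nΣy²−(Σy)² = 7·53790 − 27556 = 348974
  √(724·348974) = √252657176 = 15895.1935
r = 15082 / 15895.1935 = 0.9488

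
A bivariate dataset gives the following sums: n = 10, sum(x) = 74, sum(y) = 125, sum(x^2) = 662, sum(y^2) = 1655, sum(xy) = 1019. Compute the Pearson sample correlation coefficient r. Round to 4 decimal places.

0.9138

Numerator: nΣxy − (Σx)(Σy) = 10·1019 − (74)(125) = 940
Denominator: √[(nΣx²−(Σx)²)(nΣy²−(Σy)²)]
  nΣx²−(Σx)² = 10·662 − 5476 = 1144;  nΣy²−(Σy)² = 10·1655 − 15625 = 925
  √(1144·925) = √1058200 = 1028.6885
r = 940 / 1028.6885 = 0.9138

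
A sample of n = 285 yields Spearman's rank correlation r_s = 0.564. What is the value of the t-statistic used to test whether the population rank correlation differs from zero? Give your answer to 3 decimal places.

t = r_s·√(n−2) / √(1−r_s²) with r_s = 0.564, n = 285
  = 0.564·√283 / √(1 − 0.318096)
  = 0.564·16.822604 / 0.825775
  = 9.487949 / 0.825775 = 11.490

11.490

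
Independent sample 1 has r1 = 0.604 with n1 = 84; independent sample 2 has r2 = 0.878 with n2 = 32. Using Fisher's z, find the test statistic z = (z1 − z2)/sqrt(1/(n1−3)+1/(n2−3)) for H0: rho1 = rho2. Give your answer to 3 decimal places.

-3.085

z1 = atanh(0.604) = 0.699421,  z2 = atanh(0.878) = 1.366971
SE = √(1/(n1−3) + 1/(n2−3)) = √(1/81 + 1/29) = √(0.0123457 + 0.0344828) = √0.0468285 = 0.216399
z = (z1 − z2)/SE = (0.699421 − 1.366971) / 0.216399 = -0.667550 / 0.216399 = -3.085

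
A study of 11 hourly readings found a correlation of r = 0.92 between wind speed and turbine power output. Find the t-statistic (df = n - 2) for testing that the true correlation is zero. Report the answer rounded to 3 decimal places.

t = r·√(n−2) / √(1−r²) with r = 0.92, n = 11
  = 0.92·√9 / √(1 − 0.8464)
  = 0.92·3.000000 / 0.391918
  = 2.760000 / 0.391918 = 7.042

7.042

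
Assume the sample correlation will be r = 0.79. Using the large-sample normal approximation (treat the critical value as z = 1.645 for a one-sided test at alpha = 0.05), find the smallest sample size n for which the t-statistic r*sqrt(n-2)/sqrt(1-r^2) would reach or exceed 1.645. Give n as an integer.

4

Need r·√(n−2)/√(1−r²) ≥ 1.645
√(n−2) ≥ 1.645·√(1−0.6241) / 0.79 = 1.645·0.613107 / 0.79 = 1.2767
n−2 ≥ 1.6300  ⇒  n ≥ 3.6300
Smallest integer n = 4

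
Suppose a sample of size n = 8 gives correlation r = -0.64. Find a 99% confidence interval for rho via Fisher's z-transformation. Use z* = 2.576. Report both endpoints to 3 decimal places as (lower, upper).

Fisher z: z_r = atanh(r) = ½·ln((1+(-0.64))/(1−(-0.64))) = -0.758174
SE(z) = 1/√(n−3) = 1/√5 = 0.447214
99% ⇒ z* = 2.576; margin = 2.576·0.447214 = 1.152023
CI on z-scale: (-1.910197, 0.393849)
Back-transform: tanh(-1.910197) = -0.957102, tanh(0.393849) = 0.374674

(-0.957, 0.375)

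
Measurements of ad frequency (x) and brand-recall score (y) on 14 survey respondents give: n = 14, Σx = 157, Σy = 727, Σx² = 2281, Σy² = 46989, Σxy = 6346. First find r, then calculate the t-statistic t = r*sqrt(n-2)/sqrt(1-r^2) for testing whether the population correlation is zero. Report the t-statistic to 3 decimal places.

Numerator: nΣxy − (Σx)(Σy) = 14·6346 − (157)(727) = -25295
Denominator: √[(nΣx²−(Σx)²)(nΣy²−(Σy)²)]
  nΣx²−(Σx)² = 14·2281 − 24649 = 7285;  nΣy²−(Σy)² = 14·46989 − 528529 = 129317
  √(7285·129317) = √942074345 = 30693.2296
r = -25295 / 30693.2296 = -0.8241
t = r·√(n−2)/√(1−r²) = -0.8241·√12 / √(1−0.679141) = -2.854766 / 0.566444 = -5.040

-5.040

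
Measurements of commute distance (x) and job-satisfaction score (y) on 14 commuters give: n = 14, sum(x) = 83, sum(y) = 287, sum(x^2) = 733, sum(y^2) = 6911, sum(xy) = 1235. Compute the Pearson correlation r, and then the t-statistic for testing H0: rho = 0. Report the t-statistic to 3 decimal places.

Numerator: nΣxy − (Σx)(Σy) = 14·1235 − (83)(287) = -6531
Denominator: √[(nΣx²−(Σx)²)(nΣy²−(Σy)²)]
  nΣx²−(Σx)² = 14·733 − 6889 = 3373;  nΣy²−(Σy)² = 14·6911 − 82369 = 14385
  √(3373·14385) = √48520605 = 6965.6733
r = -6531 / 6965.6733 = -0.9376
t = r·√(n−2)/√(1−r²) = -0.9376·√12 / √(1−0.879094) = -3.247942 / 0.347715 = -9.341

-9.341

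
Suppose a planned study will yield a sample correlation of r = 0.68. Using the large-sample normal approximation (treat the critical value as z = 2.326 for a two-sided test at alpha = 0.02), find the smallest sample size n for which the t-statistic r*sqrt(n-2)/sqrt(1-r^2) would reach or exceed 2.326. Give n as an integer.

9

r√(n−2)/√(1−r²) ≥ 2.326  ⇔  n−2 ≥ (2.326)²·(1−r²)/r²
(1−r²)/r² = (1−0.4624)/0.4624 = 1.1626
n ≥ 2 + 5.410276·1.1626 = 2 + 6.2900 = 8.2900
⌈8.2900⌉ = 9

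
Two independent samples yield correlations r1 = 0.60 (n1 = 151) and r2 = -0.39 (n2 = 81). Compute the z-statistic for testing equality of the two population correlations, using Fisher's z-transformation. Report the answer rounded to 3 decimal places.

z1 = atanh(0.60) = 0.693147,  z2 = atanh(-0.39) = -0.411800
SE = √(1/(n1−3) + 1/(n2−3)) = √(1/148 + 1/78) = √(0.0067568 + 0.0128205) = √0.0195773 = 0.139919
z = (z1 − z2)/SE = (0.693147 − (-0.411800)) / 0.139919 = 1.104947 / 0.139919 = 7.897

7.897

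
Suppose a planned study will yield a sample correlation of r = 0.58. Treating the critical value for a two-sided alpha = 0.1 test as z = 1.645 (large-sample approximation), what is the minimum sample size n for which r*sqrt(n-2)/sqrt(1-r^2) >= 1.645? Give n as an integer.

8

Need r·√(n−2)/√(1−r²) ≥ 1.645
√(n−2) ≥ 1.645·√(1−0.3364) / 0.58 = 1.645·0.814616 / 0.58 = 2.3104
n−2 ≥ 5.3379  ⇒  n ≥ 7.3379
Smallest integer n = 8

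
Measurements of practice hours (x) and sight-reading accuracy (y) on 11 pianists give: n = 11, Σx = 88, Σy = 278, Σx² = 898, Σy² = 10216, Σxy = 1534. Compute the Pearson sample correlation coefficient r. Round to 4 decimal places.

-0.8771

Numerator: nΣxy − (Σx)(Σy) = 11·1534 − (88)(278) = -7590
Denominator: √[(nΣx²−(Σx)²)(nΣy²−(Σy)²)]
  nΣx²−(Σx)² = 11·898 − 7744 = 2134;  nΣy²−(Σy)² = 11·10216 − 77284 = 35092
  √(2134·35092) = √74886328 = 8653.6887
r = -7590 / 8653.6887 = -0.8771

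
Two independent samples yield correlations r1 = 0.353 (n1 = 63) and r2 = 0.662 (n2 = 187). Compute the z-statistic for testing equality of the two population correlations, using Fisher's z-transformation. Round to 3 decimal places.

z1 = atanh(0.353) = 0.368867,  z2 = atanh(0.662) = 0.796366
SE = √(1/(n1−3) + 1/(n2−3)) = √(1/60 + 1/184) = √(0.0166667 + 0.0054348) = √0.0221015 = 0.148666
z = (z1 − z2)/SE = (0.368867 − 0.796366) / 0.148666 = -0.427499 / 0.148666 = -2.876

-2.876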